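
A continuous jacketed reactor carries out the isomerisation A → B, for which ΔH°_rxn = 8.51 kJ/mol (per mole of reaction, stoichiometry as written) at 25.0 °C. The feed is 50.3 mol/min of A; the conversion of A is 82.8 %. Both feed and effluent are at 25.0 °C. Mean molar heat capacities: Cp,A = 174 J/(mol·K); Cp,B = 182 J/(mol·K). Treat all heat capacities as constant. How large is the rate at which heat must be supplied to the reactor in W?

Extent of reaction ξ = 0.828 × 50.3 = 41.648 mol/min
Reaction term: ξ·ΔH°_rxn = 41.648 × 8.51 = 354.43 kJ/min
Q = ΔH = 354.43 kJ/min = 5.9071 kW
Heat supplied = 5907.1 W

Q_in = 5910 W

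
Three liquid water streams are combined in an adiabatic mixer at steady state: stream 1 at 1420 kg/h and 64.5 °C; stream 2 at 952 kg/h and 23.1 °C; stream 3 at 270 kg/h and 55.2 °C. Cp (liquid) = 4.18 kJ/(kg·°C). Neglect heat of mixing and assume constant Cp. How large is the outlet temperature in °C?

Energy balance with Q = 0: Σ ṁᵢCp,ᵢ(T_out − Tᵢ) = 0
Σ ṁᵢCp,ᵢTᵢ = 1420×4.18×64.5 + 952×4.18×23.1 + 270×4.18×55.2 = 537070
Σ ṁᵢCp,ᵢ = 1420×4.18 + 952×4.18 + 270×4.18 = 11044
T_out = 537070 / 11044 = 48.632 °C

T_out = 48.6 °C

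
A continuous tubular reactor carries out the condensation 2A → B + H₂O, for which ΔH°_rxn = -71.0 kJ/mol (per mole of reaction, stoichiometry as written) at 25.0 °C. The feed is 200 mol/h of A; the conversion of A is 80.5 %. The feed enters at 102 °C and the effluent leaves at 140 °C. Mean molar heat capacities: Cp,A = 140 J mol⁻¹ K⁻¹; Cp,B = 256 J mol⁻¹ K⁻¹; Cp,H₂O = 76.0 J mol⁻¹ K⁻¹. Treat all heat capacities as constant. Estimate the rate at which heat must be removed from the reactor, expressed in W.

Extent of reaction ξ = 0.805 × 200 / 2 = 80.5 mol/h
Reaction term: ξ·ΔH°_rxn = 80.5 × -71.0 = -5715.5 kJ/h
Sensible, feed 102→25 °C: -2156 kJ/h
Outlet flows (mol/h): A 39, B 80.5, H₂O 80.5
Sensible, products 25→140 °C: 3701.4 kJ/h
Q = ΔH = -4170.1 kJ/h = -1.1584 kW
Heat removed = 1158.4 W

Q_out = 1160 W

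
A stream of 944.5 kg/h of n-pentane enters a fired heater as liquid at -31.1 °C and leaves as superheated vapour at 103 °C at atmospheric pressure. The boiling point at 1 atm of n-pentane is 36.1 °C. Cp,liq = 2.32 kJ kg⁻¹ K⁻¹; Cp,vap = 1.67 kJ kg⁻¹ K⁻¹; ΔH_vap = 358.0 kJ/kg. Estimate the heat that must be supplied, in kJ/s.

liquid -31.1→36.1 °C: 155.9 kJ/kg
vaporisation at 36.1 °C: 358 kJ/kg
vapour 36.1→103 °C: 111.72 kJ/kg
Δh = 155.9 + 358 + 111.72 = 625.63 kJ/kg
Q = ṁ·Δh = 944.5 kg/h × 625.63 kJ/kg = 590900 kJ/h
|Q| = 164.14 kW

Q = 164 kJ/s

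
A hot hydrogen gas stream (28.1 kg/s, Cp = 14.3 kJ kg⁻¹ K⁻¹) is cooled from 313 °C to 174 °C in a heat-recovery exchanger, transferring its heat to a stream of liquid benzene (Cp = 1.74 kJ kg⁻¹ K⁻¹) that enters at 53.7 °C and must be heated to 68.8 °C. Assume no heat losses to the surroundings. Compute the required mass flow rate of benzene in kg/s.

ṁ_c = 2130 kg/s

Heat released by hot stream: Q = 28.1 × 14.3 × (313 − 174) = 55854 kJ/s
Energy balance on cold side (adiabatic exchanger): Q = ṁ_c·Cp_c·(T_c,out − T_c,in)
ṁ_c = 55854 / [1.74 × (68.8 − 53.7)] = 2125.8 kg/s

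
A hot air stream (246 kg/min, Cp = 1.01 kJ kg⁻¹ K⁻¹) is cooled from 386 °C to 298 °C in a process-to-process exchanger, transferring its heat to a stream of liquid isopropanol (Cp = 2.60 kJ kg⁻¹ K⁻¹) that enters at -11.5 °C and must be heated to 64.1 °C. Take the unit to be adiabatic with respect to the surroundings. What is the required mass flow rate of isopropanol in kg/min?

ṁ_c = 111 kg/min

Heat released by hot stream: Q = 246 × 1.01 × (386 − 298) = 21864 kJ/min
Energy balance on cold side (adiabatic exchanger): Q = ṁ_c·Cp_c·(T_c,out − T_c,in)
ṁ_c = 21864 / [2.60 × (64.1 − -11.5)] = 111.24 kg/min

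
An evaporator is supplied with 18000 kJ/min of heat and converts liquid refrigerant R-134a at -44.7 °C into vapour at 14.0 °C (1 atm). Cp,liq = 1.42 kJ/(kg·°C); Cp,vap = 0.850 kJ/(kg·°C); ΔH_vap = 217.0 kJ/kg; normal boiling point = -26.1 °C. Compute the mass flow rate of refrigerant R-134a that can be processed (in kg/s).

Δh = 1.42×(-26.1−-44.7) + 217.0 + 0.850×(14.0−-26.1) = 277.5 kJ/kg
Q = 18000 kJ/min = 300 kJ/s = 300 kJ/s
ṁ = Q/Δh = 300 / 277.5 = 1.0811 kg/s

ṁ = 1.08 kg/s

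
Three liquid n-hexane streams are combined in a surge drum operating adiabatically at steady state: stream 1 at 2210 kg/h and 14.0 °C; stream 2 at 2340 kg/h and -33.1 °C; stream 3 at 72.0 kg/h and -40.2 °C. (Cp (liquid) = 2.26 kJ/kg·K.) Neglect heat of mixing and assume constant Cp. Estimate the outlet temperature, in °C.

Adiabatic, steady state ⇒ Σ ṁᵢCp,ᵢ(T_out − Tᵢ) = 0
Σ ṁᵢCp,ᵢTᵢ = 2210×2.26×14.0 + 2340×2.26×-33.1 + 72.0×2.26×-40.2 = -111660
Σ ṁᵢCp,ᵢ = 2210×2.26 + 2340×2.26 + 72.0×2.26 = 10446
T_out = -111660 / 10446 = -10.69 °C

T_out = -10.7 °C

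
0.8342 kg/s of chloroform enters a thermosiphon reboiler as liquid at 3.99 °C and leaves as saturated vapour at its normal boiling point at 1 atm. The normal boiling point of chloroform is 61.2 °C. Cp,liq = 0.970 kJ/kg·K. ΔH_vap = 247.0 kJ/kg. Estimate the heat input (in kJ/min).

Q = 15100 kJ/min

liquid 3.99→61.2 °C: 55.494 kJ/kg
vaporisation at 61.2 °C: 247 kJ/kg
Δh = 55.494 + 247 = 302.49 kJ/kg
Q = ṁ·Δh = 0.8342 kg/s × 302.49 kJ/kg = 252.34 kJ/s
|Q| = 252.34 kW = 15140 kJ/min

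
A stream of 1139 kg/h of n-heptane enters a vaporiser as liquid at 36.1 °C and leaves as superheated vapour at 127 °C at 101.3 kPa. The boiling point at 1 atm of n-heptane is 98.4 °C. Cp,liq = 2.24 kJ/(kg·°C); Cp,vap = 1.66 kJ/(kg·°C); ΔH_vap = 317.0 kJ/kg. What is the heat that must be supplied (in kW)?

liquid 36.1→98.4 °C: 139.55 kJ/kg
vaporisation at 98.4 °C: 317 kJ/kg
vapour 98.4→127 °C: 47.476 kJ/kg
Δh = 139.55 + 317 + 47.476 = 504.03 kJ/kg
Q = ṁ·Δh = 1139 kg/h × 504.03 kJ/kg = 574090 kJ/h
|Q| = 159.47 kW

Q = 159 kW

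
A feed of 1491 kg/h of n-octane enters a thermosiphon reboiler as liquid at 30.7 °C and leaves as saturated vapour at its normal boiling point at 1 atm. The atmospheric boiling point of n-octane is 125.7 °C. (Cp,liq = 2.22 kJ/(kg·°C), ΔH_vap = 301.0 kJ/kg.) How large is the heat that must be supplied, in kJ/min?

Q = 12700 kJ/min

liquid 30.7→125.7 °C: 210.9 kJ/kg
vaporisation at 125.7 °C: 301 kJ/kg
Δh = 210.9 + 301 = 511.9 kJ/kg
Q = ṁ·Δh = 1491 kg/h × 511.9 kJ/kg = 763240 kJ/h
|Q| = 212.01 kW = 12721 kJ/min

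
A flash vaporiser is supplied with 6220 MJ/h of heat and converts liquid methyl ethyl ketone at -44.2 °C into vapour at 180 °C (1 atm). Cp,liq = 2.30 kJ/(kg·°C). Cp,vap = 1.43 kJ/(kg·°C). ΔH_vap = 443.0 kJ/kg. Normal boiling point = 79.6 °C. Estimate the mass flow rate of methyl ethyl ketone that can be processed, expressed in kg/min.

Δh = 2.30×(79.6−-44.2) + 443.0 + 1.43×(180−79.6) = 871.31 kJ/kg
Q = 6220 MJ/h = 1727.8 kJ/s = 103670 kJ/min
ṁ = Q/Δh = 103670 / 871.31 = 118.98 kg/min

ṁ = 119 kg/min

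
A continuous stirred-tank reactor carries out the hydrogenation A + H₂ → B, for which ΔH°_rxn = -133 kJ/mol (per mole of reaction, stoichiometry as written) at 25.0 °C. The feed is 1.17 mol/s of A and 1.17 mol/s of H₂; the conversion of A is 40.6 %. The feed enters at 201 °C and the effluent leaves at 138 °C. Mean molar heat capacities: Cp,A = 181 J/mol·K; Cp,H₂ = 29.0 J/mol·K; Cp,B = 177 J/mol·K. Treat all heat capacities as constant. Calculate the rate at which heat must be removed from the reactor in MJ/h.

Q_out = 290 MJ/h

Extent of reaction ξ = 0.406 × 1.17 = 0.47502 mol/s
Reaction term: ξ·ΔH°_rxn = 0.47502 × -133 = -63.178 kJ/s
Sensible, feed 201→25 °C: -43.243 kJ/s
Outlet flows (mol/s): A 0.69498, H₂ 0.69498, B 0.47502
Sensible, products 25→138 °C: 25.993 kJ/s
Q = ΔH = -80.428 kJ/s = -80.428 kW
Heat removed = 289.54 MJ/h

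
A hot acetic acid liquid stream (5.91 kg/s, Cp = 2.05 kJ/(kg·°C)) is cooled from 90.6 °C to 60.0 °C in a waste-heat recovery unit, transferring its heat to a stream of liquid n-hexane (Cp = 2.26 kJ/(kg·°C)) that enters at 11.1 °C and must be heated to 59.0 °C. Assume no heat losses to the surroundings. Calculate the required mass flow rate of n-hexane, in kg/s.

ṁ_c = 3.42 kg/s

Heat released by hot stream: Q = 5.91 × 2.05 × (90.6 − 60.0) = 370.73 kJ/s
Energy balance on cold side (adiabatic exchanger): Q = ṁ_c·Cp_c·(T_c,out − T_c,in)
ṁ_c = 370.73 / [2.26 × (59.0 − 11.1)] = 3.4247 kg/s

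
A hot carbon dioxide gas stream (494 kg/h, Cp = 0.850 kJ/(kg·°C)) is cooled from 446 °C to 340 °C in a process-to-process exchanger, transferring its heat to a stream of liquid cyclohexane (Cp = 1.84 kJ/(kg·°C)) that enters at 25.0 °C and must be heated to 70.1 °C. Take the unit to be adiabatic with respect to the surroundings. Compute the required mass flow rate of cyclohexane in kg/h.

Heat released by hot stream: Q = 494 × 0.850 × (446 − 340) = 44509 kJ/h
Energy balance on cold side (adiabatic exchanger): Q = ṁ_c·Cp_c·(T_c,out − T_c,in)
ṁ_c = 44509 / [1.84 × (70.1 − 25.0)] = 536.36 kg/h

ṁ_c = 536 kg/h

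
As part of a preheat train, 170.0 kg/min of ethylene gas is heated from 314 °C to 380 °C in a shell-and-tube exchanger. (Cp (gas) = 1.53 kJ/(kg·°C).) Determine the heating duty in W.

Q = ṁ·Cp·ΔT = 170.0 × 1.53 × (380 − 314) = 17167 kJ/min
Converting: 17167 / 60 s = 286.11 kW
Heating duty = 286110 W

Q = 286000 W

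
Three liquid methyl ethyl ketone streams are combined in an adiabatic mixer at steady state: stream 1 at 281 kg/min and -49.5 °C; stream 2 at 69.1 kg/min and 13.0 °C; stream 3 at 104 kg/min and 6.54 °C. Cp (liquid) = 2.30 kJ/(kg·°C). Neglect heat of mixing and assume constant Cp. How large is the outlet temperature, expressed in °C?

No heat crosses the boundary, so H_out = H_in.
Σ ṁᵢCp,ᵢTᵢ = 281×2.30×-49.5 + 69.1×2.30×13.0 + 104×2.30×6.54 = -28361
Σ ṁᵢCp,ᵢ = 281×2.30 + 69.1×2.30 + 104×2.30 = 1044.4
T_out = -28361 / 1044.4 = -27.155 °C

T_out = -27.2 °C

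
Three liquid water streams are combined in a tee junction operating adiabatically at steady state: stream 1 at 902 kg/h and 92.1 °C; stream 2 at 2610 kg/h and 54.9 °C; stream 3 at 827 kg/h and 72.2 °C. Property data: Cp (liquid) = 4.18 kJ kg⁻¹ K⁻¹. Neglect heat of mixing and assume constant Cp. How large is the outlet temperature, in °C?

No heat crosses the boundary, so H_out = H_in.
T_out = Σ ṁᵢCp,ᵢTᵢ / Σ ṁᵢCp,ᵢ
      = 1.1958e+06 / 18137 = 65.931 °C

T_out = 65.9 °C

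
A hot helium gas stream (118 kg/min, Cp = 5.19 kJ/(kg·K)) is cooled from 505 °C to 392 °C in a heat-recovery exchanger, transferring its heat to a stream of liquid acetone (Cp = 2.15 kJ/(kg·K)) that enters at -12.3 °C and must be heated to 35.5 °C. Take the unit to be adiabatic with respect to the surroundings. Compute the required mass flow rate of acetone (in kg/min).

Heat released by hot stream: Q = 118 × 5.19 × (505 − 392) = 69203 kJ/min
Energy balance on cold side (adiabatic exchanger): Q = ṁ_c·Cp_c·(T_c,out − T_c,in)
ṁ_c = 69203 / [2.15 × (35.5 − -12.3)] = 673.38 kg/min

ṁ_c = 673 kg/min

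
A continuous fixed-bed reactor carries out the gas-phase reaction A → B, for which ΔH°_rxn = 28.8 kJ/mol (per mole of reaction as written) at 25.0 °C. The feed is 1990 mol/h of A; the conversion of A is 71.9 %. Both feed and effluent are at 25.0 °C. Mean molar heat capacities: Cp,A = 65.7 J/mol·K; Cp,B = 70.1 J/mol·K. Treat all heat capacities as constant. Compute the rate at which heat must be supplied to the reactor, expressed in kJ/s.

Extent of reaction ξ = 0.719 × 1990 = 1430.8 mol/h
Reaction term: ξ·ΔH°_rxn = 1430.8 × 28.8 = 41207 kJ/h
Q = ΔH = 41207 kJ/h = 11.446 kW
Heat supplied = 11.446 kJ/s

Q_in = 11.4 kJ/s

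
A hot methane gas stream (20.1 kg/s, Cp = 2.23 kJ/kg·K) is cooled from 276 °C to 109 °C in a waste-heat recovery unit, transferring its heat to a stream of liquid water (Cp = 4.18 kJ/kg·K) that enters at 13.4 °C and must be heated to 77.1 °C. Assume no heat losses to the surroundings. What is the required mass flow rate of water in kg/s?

ṁ_c = 28.1 kg/s

Heat released by hot stream: Q = 20.1 × 2.23 × (276 − 109) = 7485.4 kJ/s
Energy balance on cold side (adiabatic exchanger): Q = ṁ_c·Cp_c·(T_c,out − T_c,in)
ṁ_c = 7485.4 / [4.18 × (77.1 − 13.4)] = 28.113 kg/s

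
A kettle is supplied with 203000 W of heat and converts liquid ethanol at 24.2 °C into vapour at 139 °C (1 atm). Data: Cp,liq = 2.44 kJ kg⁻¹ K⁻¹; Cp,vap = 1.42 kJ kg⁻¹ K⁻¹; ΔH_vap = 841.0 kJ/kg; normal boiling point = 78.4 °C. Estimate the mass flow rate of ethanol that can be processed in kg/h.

Δh = 2.44×(78.4−24.2) + 841.0 + 1.42×(139−78.4) = 1059.3 kJ/kg
Q = 203000 W = 203 kJ/s = 730800 kJ/h
ṁ = Q/Δh = 730800 / 1059.3 = 689.89 kg/h

ṁ = 690 kg/h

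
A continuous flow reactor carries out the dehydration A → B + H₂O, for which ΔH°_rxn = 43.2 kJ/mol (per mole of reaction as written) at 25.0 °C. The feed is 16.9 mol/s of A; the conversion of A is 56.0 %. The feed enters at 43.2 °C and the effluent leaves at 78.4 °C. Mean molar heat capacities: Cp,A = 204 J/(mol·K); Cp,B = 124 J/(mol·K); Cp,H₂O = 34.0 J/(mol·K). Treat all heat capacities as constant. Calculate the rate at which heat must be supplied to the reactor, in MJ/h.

Q_in = 1830 MJ/h

Extent of reaction ξ = 0.560 × 16.9 = 9.464 mol/s
Reaction term: ξ·ΔH°_rxn = 9.464 × 43.2 = 408.84 kJ/s
Sensible, feed 43.2→25 °C: -62.746 kJ/s
Outlet flows (mol/s): A 7.436, B 9.464, H₂O 9.464
Sensible, products 25→78.4 °C: 160.85 kJ/s
Q = ΔH = 506.95 kJ/s = 506.95 kW
Heat supplied = 1825 MJ/h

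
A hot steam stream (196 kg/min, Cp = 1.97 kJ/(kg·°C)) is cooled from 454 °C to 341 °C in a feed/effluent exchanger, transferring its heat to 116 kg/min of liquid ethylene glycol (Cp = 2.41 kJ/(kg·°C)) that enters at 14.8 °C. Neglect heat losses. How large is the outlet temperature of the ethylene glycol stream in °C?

T_c,out = 171 °C

Heat released by hot stream: Q = 196 × 1.97 × (454 − 341) = 43632 kJ/min
Energy balance on cold side (adiabatic exchanger): Q = ṁ_c·Cp_c·(T_c,out − T_c,in)
T_c,out = 14.8 + 43632/(116 × 2.41) = 170.87 °C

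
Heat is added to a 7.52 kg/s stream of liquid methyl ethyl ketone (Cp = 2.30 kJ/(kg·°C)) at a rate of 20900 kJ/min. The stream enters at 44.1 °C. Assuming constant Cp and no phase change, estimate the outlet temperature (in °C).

T_out = 64.2 °C

Q = 20900 kJ/min = 348.33 kJ/s
ΔT = Q/(ṁ·Cp) = 348.33/(7.52×2.30) = 20.14 K
T_out = 44.1 + 20.14 = 64.24 °C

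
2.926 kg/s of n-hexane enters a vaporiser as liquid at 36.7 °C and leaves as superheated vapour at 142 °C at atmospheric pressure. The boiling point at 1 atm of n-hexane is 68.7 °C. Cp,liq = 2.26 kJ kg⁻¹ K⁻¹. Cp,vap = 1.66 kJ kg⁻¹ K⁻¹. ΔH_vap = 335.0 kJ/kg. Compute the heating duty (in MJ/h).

Q = 5570 MJ/h

liquid 36.7→68.7 °C: 72.32 kJ/kg
vaporisation at 68.7 °C: 335 kJ/kg
vapour 68.7→142 °C: 121.68 kJ/kg
Δh = 72.32 + 335 + 121.68 = 529 kJ/kg
Q = ṁ·Δh = 2.926 kg/s × 529 kJ/kg = 1547.8 kJ/s
|Q| = 1547.8 kW = 5572.3 MJ/h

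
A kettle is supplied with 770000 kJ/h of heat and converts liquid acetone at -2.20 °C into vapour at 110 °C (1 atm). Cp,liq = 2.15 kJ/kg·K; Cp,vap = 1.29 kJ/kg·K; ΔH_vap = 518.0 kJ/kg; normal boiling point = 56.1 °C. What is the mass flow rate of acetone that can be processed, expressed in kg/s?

ṁ = 0.300 kg/s

Δh = 2.15×(56.1−-2.20) + 518.0 + 1.29×(110−56.1) = 712.88 kJ/kg
Q = 770000 kJ/h = 213.89 kJ/s = 213.89 kJ/s
ṁ = Q/Δh = 213.89 / 712.88 = 0.30004 kg/s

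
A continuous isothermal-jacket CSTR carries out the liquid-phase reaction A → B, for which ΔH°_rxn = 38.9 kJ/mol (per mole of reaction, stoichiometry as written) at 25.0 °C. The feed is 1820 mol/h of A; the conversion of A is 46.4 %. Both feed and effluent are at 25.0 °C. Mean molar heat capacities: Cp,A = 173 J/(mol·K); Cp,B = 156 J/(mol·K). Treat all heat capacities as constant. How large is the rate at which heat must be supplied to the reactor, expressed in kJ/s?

Extent of reaction ξ = 0.464 × 1820 = 844.48 mol/h
Reaction term: ξ·ΔH°_rxn = 844.48 × 38.9 = 32850 kJ/h
Q = ΔH = 32850 kJ/h = 9.1251 kW
Heat supplied = 9.1251 kJ/s

Q_in = 9.13 kJ/s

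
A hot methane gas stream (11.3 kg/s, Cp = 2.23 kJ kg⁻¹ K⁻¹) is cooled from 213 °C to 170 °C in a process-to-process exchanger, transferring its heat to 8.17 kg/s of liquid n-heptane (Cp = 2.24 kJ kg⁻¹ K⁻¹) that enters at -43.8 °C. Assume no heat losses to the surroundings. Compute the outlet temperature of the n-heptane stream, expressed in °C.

Heat released by hot stream: Q = 11.3 × 2.23 × (213 − 170) = 1083.6 kJ/s
Energy balance on cold side (adiabatic exchanger): Q = ṁ_c·Cp_c·(T_c,out − T_c,in)
T_c,out = -43.8 + 1083.6/(8.17 × 2.24) = 15.408 °C

T_c,out = 15.4 °C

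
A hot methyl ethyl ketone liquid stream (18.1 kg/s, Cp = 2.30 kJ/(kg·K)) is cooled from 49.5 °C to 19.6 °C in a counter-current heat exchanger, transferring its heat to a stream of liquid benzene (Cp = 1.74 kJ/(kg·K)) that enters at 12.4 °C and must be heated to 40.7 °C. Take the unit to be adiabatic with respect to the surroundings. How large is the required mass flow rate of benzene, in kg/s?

Heat released by hot stream: Q = 18.1 × 2.30 × (49.5 − 19.6) = 1244.7 kJ/s
Energy balance on cold side (adiabatic exchanger): Q = ṁ_c·Cp_c·(T_c,out − T_c,in)
ṁ_c = 1244.7 / [1.74 × (40.7 − 12.4)] = 25.278 kg/s

ṁ_c = 25.3 kg/s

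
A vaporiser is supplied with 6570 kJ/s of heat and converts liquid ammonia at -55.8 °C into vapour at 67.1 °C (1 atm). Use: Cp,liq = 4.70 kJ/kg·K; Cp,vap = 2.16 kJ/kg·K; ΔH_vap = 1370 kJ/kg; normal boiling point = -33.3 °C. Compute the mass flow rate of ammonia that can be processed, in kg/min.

Δh = 4.70×(-33.3−-55.8) + 1370 + 2.16×(67.1−-33.3) = 1692.6 kJ/kg
Q = 6570 kJ/s = 6570 kJ/s = 394200 kJ/min
ṁ = Q/Δh = 394200 / 1692.6 = 232.89 kg/min

ṁ = 233 kg/min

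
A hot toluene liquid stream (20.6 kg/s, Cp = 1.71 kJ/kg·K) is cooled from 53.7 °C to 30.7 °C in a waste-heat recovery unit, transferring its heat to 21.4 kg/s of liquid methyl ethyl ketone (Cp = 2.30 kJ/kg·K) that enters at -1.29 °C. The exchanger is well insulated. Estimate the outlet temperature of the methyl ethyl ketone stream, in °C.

Heat released by hot stream: Q = 20.6 × 1.71 × (53.7 − 30.7) = 810.2 kJ/s
Energy balance on cold side (adiabatic exchanger): Q = ṁ_c·Cp_c·(T_c,out − T_c,in)
T_c,out = -1.29 + 810.2/(21.4 × 2.30) = 15.171 °C

T_c,out = 15.2 °C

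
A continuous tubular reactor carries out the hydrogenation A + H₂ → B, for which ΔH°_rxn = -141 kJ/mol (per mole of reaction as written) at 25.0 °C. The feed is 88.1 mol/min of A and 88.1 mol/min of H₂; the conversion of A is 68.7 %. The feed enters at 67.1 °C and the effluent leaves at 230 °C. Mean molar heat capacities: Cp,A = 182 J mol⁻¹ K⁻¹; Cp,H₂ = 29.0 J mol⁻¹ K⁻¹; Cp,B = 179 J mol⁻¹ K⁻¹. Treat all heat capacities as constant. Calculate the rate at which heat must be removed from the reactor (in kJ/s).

Extent of reaction ξ = 0.687 × 88.1 = 60.525 mol/min
Reaction term: ξ·ΔH°_rxn = 60.525 × -141 = -8534 kJ/min
Sensible, feed 67.1→25 °C: -782.6 kJ/min
Outlet flows (mol/min): A 27.575, H₂ 27.575, B 60.525
Sensible, products 25→230 °C: 3413.7 kJ/min
Q = ΔH = -5902.9 kJ/min = -98.381 kW
Heat removed = 98.381 kJ/s

Q_out = 98.4 kJ/s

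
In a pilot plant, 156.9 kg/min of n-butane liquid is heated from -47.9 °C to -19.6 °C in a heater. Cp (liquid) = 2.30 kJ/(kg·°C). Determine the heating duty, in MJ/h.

Q = 613 MJ/h

Q = ṁ·Cp·ΔT = 156.9 × 2.30 × (-19.6 − -47.9) = 10213 kJ/min
Converting: 10213 / 60 s = 170.21 kW
Heating duty = 612.76 MJ/h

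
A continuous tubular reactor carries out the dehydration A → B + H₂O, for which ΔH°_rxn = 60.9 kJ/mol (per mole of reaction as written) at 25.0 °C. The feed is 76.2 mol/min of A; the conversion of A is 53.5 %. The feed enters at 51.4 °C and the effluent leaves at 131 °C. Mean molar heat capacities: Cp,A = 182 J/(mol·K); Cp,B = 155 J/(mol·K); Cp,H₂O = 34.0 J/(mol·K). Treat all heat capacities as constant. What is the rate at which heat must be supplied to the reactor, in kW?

Extent of reaction ξ = 0.535 × 76.2 = 40.767 mol/min
Reaction term: ξ·ΔH°_rxn = 40.767 × 60.9 = 2482.7 kJ/min
Sensible, feed 51.4→25 °C: -366.13 kJ/min
Outlet flows (mol/min): A 35.433, B 40.767, H₂O 40.767
Sensible, products 25→131 °C: 1500.3 kJ/min
Q = ΔH = 3616.9 kJ/min = 60.281 kW
Heat supplied = 60.281 kW

Q_in = 60.3 kW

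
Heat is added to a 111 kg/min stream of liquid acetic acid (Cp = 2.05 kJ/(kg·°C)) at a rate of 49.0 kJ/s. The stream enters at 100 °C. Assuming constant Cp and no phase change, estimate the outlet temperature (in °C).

T_out = 113 °C

Q = 49.0 kJ/s = 2940 kJ/min
ΔT = Q/(ṁ·Cp) = 2940/(111×2.05) = 12.92 K
T_out = 100 + 12.92 = 112.92 °C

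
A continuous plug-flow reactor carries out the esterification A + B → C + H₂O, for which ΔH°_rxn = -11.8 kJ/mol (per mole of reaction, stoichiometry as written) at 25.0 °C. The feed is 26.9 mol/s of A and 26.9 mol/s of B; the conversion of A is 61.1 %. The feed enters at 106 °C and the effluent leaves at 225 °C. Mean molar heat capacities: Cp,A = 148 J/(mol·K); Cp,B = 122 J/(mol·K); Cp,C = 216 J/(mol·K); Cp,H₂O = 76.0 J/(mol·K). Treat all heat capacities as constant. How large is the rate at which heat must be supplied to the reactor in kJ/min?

Q_in = 44600 kJ/min

Extent of reaction ξ = 0.611 × 26.9 = 16.436 mol/s
Reaction term: ξ·ΔH°_rxn = 16.436 × -11.8 = -193.94 kJ/s
Sensible, feed 106→25 °C: -588.3 kJ/s
Outlet flows (mol/s): A 10.464, B 10.464, C 16.436, H₂O 16.436
Sensible, products 25→225 °C: 1524.9 kJ/s
Q = ΔH = 742.67 kJ/s = 742.67 kW
Heat supplied = 44560 kJ/min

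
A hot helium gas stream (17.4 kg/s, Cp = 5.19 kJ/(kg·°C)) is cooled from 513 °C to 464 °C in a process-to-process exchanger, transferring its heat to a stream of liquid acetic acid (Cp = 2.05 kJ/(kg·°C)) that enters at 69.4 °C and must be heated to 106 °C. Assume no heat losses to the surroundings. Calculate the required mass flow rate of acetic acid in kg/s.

ṁ_c = 59.0 kg/s

Heat released by hot stream: Q = 17.4 × 5.19 × (513 − 464) = 4425 kJ/s
Energy balance on cold side (adiabatic exchanger): Q = ṁ_c·Cp_c·(T_c,out − T_c,in)
ṁ_c = 4425 / [2.05 × (106 − 69.4)] = 58.976 kg/s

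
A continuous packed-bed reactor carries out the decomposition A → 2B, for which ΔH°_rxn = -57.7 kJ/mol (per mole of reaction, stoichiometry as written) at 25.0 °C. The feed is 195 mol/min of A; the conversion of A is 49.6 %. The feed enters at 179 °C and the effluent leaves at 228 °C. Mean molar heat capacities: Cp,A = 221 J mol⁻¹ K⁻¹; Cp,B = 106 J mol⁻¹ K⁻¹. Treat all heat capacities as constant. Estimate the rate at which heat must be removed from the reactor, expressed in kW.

Q_out = 60.8 kW

Extent of reaction ξ = 0.496 × 195 = 96.72 mol/min
Reaction term: ξ·ΔH°_rxn = 96.72 × -57.7 = -5580.7 kJ/min
Sensible, feed 179→25 °C: -6636.6 kJ/min
Outlet flows (mol/min): A 98.28, B 193.44
Sensible, products 25→228 °C: 8571.6 kJ/min
Q = ΔH = -3645.8 kJ/min = -60.763 kW
Heat removed = 60.763 kW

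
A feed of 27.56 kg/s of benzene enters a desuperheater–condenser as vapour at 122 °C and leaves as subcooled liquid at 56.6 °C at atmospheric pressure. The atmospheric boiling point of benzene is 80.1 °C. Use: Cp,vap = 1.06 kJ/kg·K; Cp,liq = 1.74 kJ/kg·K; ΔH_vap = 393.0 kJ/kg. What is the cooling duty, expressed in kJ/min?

vapour 122→80.1 °C: -44.414 kJ/kg
condensation at 80.1 °C: -393 kJ/kg
liquid 80.1→56.6 °C: -40.89 kJ/kg
Δh = -44.414 + -393 + -40.89 = -478.3 kJ/kg
Q = ṁ·Δh = 27.56 kg/s × -478.3 kJ/kg = -13182 kJ/s
|Q| = 13182 kW = 790920 kJ/min

Q_c = 791000 kJ/min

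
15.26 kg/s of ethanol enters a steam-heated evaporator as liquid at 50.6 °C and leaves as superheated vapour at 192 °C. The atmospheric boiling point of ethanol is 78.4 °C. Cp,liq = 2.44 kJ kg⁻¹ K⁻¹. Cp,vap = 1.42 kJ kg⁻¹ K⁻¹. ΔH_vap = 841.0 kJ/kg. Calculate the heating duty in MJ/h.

Q = 58800 MJ/h

liquid 50.6→78.4 °C: 67.832 kJ/kg
vaporisation at 78.4 °C: 841 kJ/kg
vapour 78.4→192 °C: 161.31 kJ/kg
Δh = 67.832 + 841 + 161.31 = 1070.1 kJ/kg
Q = ṁ·Δh = 15.26 kg/s × 1070.1 kJ/kg = 16330 kJ/s
|Q| = 16330 kW = 58789 MJ/h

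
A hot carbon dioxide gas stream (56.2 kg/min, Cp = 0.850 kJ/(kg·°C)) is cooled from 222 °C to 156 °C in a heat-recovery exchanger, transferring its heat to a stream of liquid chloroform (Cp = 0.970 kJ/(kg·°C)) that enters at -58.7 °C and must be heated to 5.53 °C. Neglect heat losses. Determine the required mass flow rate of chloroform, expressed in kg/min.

ṁ_c = 50.6 kg/min

Heat released by hot stream: Q = 56.2 × 0.850 × (222 − 156) = 3152.8 kJ/min
Energy balance on cold side (adiabatic exchanger): Q = ṁ_c·Cp_c·(T_c,out − T_c,in)
ṁ_c = 3152.8 / [0.970 × (5.53 − -58.7)] = 50.605 kg/min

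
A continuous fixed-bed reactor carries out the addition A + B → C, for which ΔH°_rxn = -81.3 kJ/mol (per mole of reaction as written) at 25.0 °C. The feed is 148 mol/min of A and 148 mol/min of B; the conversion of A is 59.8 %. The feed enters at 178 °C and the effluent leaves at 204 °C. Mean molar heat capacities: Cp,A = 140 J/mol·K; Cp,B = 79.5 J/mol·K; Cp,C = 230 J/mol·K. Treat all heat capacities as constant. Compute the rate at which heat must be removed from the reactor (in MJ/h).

Q_out = 371 MJ/h

Extent of reaction ξ = 0.598 × 148 = 88.504 mol/min
Reaction term: ξ·ΔH°_rxn = 88.504 × -81.3 = -7195.4 kJ/min
Sensible, feed 178→25 °C: -4970.4 kJ/min
Outlet flows (mol/min): A 59.496, B 59.496, C 88.504
Sensible, products 25→204 °C: 5981.3 kJ/min
Q = ΔH = -6184.4 kJ/min = -103.07 kW
Heat removed = 371.06 MJ/h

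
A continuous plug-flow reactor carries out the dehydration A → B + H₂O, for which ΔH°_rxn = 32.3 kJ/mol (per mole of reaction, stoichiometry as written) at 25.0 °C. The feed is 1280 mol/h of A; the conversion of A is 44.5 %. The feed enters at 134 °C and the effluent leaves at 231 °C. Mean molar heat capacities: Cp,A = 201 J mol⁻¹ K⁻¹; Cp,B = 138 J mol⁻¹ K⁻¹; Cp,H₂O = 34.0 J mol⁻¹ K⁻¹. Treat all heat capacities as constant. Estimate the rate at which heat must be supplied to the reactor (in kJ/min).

Extent of reaction ξ = 0.445 × 1280 = 569.6 mol/h
Reaction term: ξ·ΔH°_rxn = 569.6 × 32.3 = 18398 kJ/h
Sensible, feed 134→25 °C: -28044 kJ/h
Outlet flows (mol/h): A 710.4, B 569.6, H₂O 569.6
Sensible, products 25→231 °C: 49597 kJ/h
Q = ΔH = 39951 kJ/h = 11.098 kW
Heat supplied = 665.86 kJ/min

Q_in = 666 kJ/min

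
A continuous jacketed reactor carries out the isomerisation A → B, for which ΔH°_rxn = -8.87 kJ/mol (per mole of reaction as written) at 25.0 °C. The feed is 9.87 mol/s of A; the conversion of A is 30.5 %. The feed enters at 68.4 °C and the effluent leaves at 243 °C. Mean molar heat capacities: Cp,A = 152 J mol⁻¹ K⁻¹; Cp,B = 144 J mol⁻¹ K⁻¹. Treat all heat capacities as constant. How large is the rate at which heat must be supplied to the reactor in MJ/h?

Q_in = 828 MJ/h

Extent of reaction ξ = 0.305 × 9.87 = 3.0103 mol/s
Reaction term: ξ·ΔH°_rxn = 3.0103 × -8.87 = -26.702 kJ/s
Sensible, feed 68.4→25 °C: -65.11 kJ/s
Outlet flows (mol/s): A 6.8596, B 3.0103
Sensible, products 25→243 °C: 321.8 kJ/s
Q = ΔH = 229.99 kJ/s = 229.99 kW
Heat supplied = 827.96 MJ/h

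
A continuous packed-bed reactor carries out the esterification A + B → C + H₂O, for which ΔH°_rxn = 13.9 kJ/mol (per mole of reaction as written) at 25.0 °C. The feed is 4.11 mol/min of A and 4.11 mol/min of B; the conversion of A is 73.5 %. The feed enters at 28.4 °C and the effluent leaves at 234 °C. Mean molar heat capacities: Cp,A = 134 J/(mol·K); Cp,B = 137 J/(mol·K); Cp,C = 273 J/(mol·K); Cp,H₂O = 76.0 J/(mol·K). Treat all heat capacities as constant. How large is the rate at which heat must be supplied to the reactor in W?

Extent of reaction ξ = 0.735 × 4.11 = 3.0209 mol/min
Reaction term: ξ·ΔH°_rxn = 3.0209 × 13.9 = 41.99 kJ/min
Sensible, feed 28.4→25 °C: -3.787 kJ/min
Outlet flows (mol/min): A 1.0892, B 1.0892, C 3.0209, H₂O 3.0209
Sensible, products 25→234 °C: 282.03 kJ/min
Q = ΔH = 320.24 kJ/min = 5.3373 kW
Heat supplied = 5337.3 W

Q_in = 5340 W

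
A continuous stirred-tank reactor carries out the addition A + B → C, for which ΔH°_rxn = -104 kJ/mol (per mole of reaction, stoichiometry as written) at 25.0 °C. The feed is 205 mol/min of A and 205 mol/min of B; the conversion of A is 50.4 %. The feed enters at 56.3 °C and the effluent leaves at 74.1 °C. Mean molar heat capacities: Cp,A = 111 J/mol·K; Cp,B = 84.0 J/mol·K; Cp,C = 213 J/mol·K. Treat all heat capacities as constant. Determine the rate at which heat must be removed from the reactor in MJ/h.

Q_out = 597 MJ/h

Extent of reaction ξ = 0.504 × 205 = 103.32 mol/min
Reaction term: ξ·ΔH°_rxn = 103.32 × -104 = -10745 kJ/min
Sensible, feed 56.3→25 °C: -1251.2 kJ/min
Outlet flows (mol/min): A 101.68, B 101.68, C 103.32
Sensible, products 25→74.1 °C: 2054.1 kJ/min
Q = ΔH = -9942.4 kJ/min = -165.71 kW
Heat removed = 596.54 MJ/h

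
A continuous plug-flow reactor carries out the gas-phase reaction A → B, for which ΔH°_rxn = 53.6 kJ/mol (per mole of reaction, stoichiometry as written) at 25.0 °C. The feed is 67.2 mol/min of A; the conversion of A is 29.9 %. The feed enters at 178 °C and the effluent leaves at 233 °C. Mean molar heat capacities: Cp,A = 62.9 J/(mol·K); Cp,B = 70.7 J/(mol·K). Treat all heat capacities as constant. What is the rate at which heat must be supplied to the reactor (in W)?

Q_in = 22400 W

Extent of reaction ξ = 0.299 × 67.2 = 20.093 mol/min
Reaction term: ξ·ΔH°_rxn = 20.093 × 53.6 = 1077 kJ/min
Sensible, feed 178→25 °C: -646.71 kJ/min
Outlet flows (mol/min): A 47.107, B 20.093
Sensible, products 25→233 °C: 911.79 kJ/min
Q = ΔH = 1342.1 kJ/min = 22.368 kW
Heat supplied = 22368 W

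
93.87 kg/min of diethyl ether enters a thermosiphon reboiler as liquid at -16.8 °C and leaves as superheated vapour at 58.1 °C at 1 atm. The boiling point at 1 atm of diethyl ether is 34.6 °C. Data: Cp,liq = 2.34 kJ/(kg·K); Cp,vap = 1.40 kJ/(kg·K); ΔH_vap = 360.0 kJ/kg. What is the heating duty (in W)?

Q = 803000 W

liquid -16.8→34.6 °C: 120.28 kJ/kg
vaporisation at 34.6 °C: 360 kJ/kg
vapour 34.6→58.1 °C: 32.9 kJ/kg
Δh = 120.28 + 360 + 32.9 = 513.18 kJ/kg
Q = ṁ·Δh = 93.87 kg/min × 513.18 kJ/kg = 48172 kJ/min
|Q| = 802.86 kW = 802860 W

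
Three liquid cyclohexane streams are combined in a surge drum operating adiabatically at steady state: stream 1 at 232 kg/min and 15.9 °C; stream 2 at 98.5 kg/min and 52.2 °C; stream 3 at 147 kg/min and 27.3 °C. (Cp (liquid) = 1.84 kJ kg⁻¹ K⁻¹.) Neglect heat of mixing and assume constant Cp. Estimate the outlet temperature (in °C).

T_out = 26.9 °C

Adiabatic, steady state ⇒ Σ ṁᵢCp,ᵢ(T_out − Tᵢ) = 0
T_out = Σ ṁᵢCp,ᵢTᵢ / Σ ṁᵢCp,ᵢ
      = 23632 / 878.6 = 26.898 °C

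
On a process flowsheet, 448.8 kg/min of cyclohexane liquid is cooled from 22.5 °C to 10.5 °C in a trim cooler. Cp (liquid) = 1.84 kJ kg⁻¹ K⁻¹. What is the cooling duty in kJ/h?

Q = ṁ·Cp·ΔT = 448.8 × 1.84 × (10.5 − 22.5) = -9909.5 kJ/min
Converting: 9909.5 / 60 s = 165.16 kW
Cooling duty = 594570 kJ/h

Q_c = 595000 kJ/h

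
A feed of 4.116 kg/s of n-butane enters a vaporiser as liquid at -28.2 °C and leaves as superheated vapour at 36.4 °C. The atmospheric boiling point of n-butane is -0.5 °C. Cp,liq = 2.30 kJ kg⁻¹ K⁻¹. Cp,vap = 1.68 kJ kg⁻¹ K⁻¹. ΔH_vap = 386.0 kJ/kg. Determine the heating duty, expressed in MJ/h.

liquid -28.2→-0.5 °C: 63.71 kJ/kg
vaporisation at -0.5 °C: 386 kJ/kg
vapour -0.5→36.4 °C: 61.992 kJ/kg
Δh = 63.71 + 386 + 61.992 = 511.7 kJ/kg
Q = ṁ·Δh = 4.116 kg/s × 511.7 kJ/kg = 2106.2 kJ/s
|Q| = 2106.2 kW = 7582.2 MJ/h

Q = 7580 MJ/h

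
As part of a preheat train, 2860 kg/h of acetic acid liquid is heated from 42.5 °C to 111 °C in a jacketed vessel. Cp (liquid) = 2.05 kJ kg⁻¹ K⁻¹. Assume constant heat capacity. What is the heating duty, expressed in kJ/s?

Q = 112 kJ/s

Q = ṁ·Cp·ΔT = 2860 × 2.05 × (111 − 42.5) = 401620 kJ/h
Converting: 401620 / 3600 s = 111.56 kW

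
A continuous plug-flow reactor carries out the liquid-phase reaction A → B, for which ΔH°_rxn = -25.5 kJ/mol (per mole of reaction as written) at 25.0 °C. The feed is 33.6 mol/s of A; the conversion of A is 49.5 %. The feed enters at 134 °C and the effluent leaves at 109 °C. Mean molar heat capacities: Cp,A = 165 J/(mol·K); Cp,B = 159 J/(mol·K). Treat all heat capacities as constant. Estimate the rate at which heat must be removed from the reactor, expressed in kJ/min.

Extent of reaction ξ = 0.495 × 33.6 = 16.632 mol/s
Reaction term: ξ·ΔH°_rxn = 16.632 × -25.5 = -424.12 kJ/s
Sensible, feed 134→25 °C: -604.3 kJ/s
Outlet flows (mol/s): A 16.968, B 16.632
Sensible, products 25→109 °C: 457.31 kJ/s
Q = ΔH = -571.1 kJ/s = -571.1 kW
Heat removed = 34266 kJ/min

Q_out = 34300 kJ/min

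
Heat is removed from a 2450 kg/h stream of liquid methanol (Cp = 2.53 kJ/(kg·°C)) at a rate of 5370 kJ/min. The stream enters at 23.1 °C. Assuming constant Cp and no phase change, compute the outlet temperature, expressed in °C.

Q = 5370 kJ/min = 322200 kJ/h
ΔT = Q/(ṁ·Cp) = 322200/(2450×2.53) = 51.98 K
T_out = 23.1 − 51.98 = -28.88 °C

T_out = -28.9 °C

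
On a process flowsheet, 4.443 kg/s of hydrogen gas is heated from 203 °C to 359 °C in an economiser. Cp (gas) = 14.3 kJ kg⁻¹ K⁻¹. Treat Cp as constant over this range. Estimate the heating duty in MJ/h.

Q = ṁ·Cp·ΔT = 4.443 × 14.3 × (359 − 203) = 9911.4 kJ/s
Heating duty = 35681 MJ/h

Q = 35700 MJ/h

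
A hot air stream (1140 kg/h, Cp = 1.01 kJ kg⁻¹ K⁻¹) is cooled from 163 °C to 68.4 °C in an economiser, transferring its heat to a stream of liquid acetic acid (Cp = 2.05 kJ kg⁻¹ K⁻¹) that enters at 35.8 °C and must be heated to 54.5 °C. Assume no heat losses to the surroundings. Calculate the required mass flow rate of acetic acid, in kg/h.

ṁ_c = 2840 kg/h

Heat released by hot stream: Q = 1140 × 1.01 × (163 − 68.4) = 108920 kJ/h
Energy balance on cold side (adiabatic exchanger): Q = ṁ_c·Cp_c·(T_c,out − T_c,in)
ṁ_c = 108920 / [2.05 × (54.5 − 35.8)] = 2841.3 kg/h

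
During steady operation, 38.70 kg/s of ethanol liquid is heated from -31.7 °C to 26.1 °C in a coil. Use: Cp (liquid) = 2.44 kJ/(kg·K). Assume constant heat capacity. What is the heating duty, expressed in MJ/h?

Q = 19600 MJ/h

Q = ṁ·Cp·ΔT = 38.70 × 2.44 × (26.1 − -31.7) = 5457.9 kJ/s
Heating duty = 19649 MJ/h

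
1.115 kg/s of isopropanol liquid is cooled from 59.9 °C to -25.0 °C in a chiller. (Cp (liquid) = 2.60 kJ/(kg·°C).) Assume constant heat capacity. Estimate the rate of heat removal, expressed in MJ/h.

Q_c = 886 MJ/h

Q = ṁ·Cp·ΔT = 1.115 × 2.60 × (-25.0 − 59.9) = -246.13 kJ/s
Cooling duty = 886.05 MJ/h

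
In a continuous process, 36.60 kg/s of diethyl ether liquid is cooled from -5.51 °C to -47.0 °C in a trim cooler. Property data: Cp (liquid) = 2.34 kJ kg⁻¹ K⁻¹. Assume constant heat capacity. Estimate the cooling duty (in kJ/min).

Q = ṁ·Cp·ΔT = 36.60 × 2.34 × (-47.0 − -5.51) = -3553.4 kJ/s
Cooling duty = 213200 kJ/min

Q_c = 213000 kJ/min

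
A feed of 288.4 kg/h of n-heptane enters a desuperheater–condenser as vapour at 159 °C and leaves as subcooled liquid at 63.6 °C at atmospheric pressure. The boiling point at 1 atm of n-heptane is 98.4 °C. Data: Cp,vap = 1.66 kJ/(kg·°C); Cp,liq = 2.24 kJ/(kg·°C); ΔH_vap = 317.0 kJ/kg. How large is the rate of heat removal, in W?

Q_c = 39700 W

vapour 159→98.4 °C: -100.6 kJ/kg
condensation at 98.4 °C: -317 kJ/kg
liquid 98.4→63.6 °C: -77.952 kJ/kg
Δh = -100.6 + -317 + -77.952 = -495.55 kJ/kg
Q = ṁ·Δh = 288.4 kg/h × -495.55 kJ/kg = -142920 kJ/h
|Q| = 39.699 kW = 39699 W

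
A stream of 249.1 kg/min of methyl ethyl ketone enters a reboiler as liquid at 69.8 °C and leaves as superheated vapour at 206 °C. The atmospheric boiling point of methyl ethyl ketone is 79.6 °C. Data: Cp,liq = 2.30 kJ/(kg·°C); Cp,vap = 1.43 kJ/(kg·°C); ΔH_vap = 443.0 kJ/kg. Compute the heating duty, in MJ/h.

liquid 69.8→79.6 °C: 22.54 kJ/kg
vaporisation at 79.6 °C: 443 kJ/kg
vapour 79.6→206 °C: 180.75 kJ/kg
Δh = 22.54 + 443 + 180.75 = 646.29 kJ/kg
Q = ṁ·Δh = 249.1 kg/min × 646.29 kJ/kg = 160990 kJ/min
|Q| = 2683.2 kW = 9659.5 MJ/h

Q = 9660 MJ/h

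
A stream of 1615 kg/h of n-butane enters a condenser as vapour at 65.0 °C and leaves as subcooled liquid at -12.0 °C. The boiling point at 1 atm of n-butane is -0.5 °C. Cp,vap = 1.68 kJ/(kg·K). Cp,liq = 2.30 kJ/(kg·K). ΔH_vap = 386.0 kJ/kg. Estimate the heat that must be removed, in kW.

vapour 65.0→-0.5 °C: -110.04 kJ/kg
condensation at -0.5 °C: -386 kJ/kg
liquid -0.5→-12.0 °C: -26.45 kJ/kg
Δh = -110.04 + -386 + -26.45 = -522.49 kJ/kg
Q = ṁ·Δh = 1615 kg/h × -522.49 kJ/kg = -843820 kJ/h
|Q| = 234.39 kW

Q_c = 234 kW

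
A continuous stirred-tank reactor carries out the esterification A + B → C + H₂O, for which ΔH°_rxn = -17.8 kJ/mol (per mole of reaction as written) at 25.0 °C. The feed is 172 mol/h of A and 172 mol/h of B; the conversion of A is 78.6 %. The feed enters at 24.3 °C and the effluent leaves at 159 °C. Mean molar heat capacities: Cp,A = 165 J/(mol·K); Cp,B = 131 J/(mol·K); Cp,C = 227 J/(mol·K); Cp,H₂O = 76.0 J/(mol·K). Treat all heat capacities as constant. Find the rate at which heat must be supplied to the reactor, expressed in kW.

Extent of reaction ξ = 0.786 × 172 = 135.19 mol/h
Reaction term: ξ·ΔH°_rxn = 135.19 × -17.8 = -2406.4 kJ/h
Sensible, feed 24.3→25 °C: 35.638 kJ/h
Outlet flows (mol/h): A 36.808, B 36.808, C 135.19, H₂O 135.19
Sensible, products 25→159 °C: 6949 kJ/h
Q = ΔH = 4578.2 kJ/h = 1.2717 kW
Heat supplied = 1.2717 kW

Q_in = 1.27 kW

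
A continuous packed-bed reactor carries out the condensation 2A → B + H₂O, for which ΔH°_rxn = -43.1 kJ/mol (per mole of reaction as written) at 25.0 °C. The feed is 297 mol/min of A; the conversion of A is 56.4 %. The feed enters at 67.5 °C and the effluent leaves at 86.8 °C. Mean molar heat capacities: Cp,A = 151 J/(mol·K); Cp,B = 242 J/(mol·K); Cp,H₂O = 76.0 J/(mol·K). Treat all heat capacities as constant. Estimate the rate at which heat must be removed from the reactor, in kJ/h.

Extent of reaction ξ = 0.564 × 297 / 2 = 83.754 mol/min
Reaction term: ξ·ΔH°_rxn = 83.754 × -43.1 = -3609.8 kJ/min
Sensible, feed 67.5→25 °C: -1906 kJ/min
Outlet flows (mol/min): A 129.49, B 83.754, H₂O 83.754
Sensible, products 25→86.8 °C: 2854.4 kJ/min
Q = ΔH = -2661.4 kJ/min = -44.357 kW
Heat removed = 159690 kJ/h

Q_out = 160000 kJ/h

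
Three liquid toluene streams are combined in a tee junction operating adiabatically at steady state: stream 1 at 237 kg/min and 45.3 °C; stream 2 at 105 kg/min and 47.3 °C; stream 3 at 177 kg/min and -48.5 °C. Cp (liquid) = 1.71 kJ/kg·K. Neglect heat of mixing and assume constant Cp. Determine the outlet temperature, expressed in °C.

Energy balance with Q = 0: Σ ṁᵢCp,ᵢ(T_out − Tᵢ) = 0
Σ ṁᵢCp,ᵢTᵢ = 237×1.71×45.3 + 105×1.71×47.3 + 177×1.71×-48.5 = 12172
Σ ṁᵢCp,ᵢ = 237×1.71 + 105×1.71 + 177×1.71 = 887.49
T_out = 12172 / 887.49 = 13.715 °C

T_out = 13.7 °C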